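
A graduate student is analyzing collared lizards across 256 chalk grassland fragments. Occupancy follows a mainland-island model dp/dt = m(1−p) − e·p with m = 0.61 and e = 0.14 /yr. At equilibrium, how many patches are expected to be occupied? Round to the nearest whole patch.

208

p* = m/(m+e) = 0.61/0.7500 = 0.8133.
Expected occupied patches = N × p* = 256 × 0.8133 = 208.21 ≈ 208.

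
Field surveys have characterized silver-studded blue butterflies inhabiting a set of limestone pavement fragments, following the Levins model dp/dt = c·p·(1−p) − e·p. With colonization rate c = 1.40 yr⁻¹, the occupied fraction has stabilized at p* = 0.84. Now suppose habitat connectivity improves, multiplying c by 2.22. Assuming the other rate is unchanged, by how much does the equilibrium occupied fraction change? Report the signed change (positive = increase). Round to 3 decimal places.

Balance c(1−p*) = e gives e = 1.40×(1 − 0.84000) = 0.22400.
New p* = 1 − e/c = 1 − 0.22400/3.10800 = 0.92793.
Δp* = 0.92793 − 0.84000 = +0.08793.

0.088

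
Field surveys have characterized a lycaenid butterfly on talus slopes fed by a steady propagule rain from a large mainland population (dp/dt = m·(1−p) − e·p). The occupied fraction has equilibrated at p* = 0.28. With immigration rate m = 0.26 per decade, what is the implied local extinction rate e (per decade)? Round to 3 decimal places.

0.669

At equilibrium m(1−p*) = e·p*, so e = m(1−p*)/p*.
e = 0.26 × 0.7200 / 0.28 = 0.6686.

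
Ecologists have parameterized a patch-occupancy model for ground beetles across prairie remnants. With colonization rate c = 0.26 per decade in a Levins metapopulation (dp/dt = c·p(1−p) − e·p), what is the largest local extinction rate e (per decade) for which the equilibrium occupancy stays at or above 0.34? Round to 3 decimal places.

1 − e/c ≥ 0.34 ⇒ e ≤ c(1 − 0.34) = 0.26 × 0.6600.
e_max = 0.1716.

0.172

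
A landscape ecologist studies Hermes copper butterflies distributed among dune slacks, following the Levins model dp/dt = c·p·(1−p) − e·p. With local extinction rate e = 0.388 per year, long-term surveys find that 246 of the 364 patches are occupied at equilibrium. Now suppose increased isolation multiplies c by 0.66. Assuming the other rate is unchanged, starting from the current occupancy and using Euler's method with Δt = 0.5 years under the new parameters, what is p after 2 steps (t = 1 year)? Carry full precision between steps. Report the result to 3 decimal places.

Observed p* = 246/364 = 0.67582.
Balance c(1−p*) = e gives c = e/(1 − 0.67582) = 0.388/0.32418 = 1.19688.
Starting from p₀ = 0.67582; update p ← p + (dp/dt)·Δt with the new parameters.
t = 0.5: p = 0.67582 + (-0.04458) = 0.63125
t = 1: p = 0.63125 + (-0.03052) = 0.60072

0.601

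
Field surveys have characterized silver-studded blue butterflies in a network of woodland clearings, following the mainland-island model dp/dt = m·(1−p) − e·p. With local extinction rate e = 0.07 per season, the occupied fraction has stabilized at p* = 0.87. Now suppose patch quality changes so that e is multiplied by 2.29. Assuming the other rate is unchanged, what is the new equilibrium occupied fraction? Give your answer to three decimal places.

Balance m(1−p*) = e·p* gives m = e·p*/(1−p*) = 0.07×0.87000/0.13000 = 0.46846.
New p* = m/(m+e) = 0.46846/(0.46846+0.16030) = 0.74505.

0.745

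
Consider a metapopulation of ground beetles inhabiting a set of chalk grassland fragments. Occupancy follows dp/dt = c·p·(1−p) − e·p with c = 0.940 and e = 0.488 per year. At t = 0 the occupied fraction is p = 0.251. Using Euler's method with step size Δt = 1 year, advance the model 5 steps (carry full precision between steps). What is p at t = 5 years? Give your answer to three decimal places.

0.450

Update rule: p ← p + [c·p·(1−p) − e·p]·Δt with Δt = 1.
p: 0.25100 → 0.30523  (Δp = +0.05423)
p: 0.30523 → 0.35562  (Δp = +0.05039)
p: 0.35562 → 0.39748  (Δp = +0.04186)
p: 0.39748 → 0.42863  (Δp = +0.03115)
p: 0.42863 → 0.44967  (Δp = +0.02104)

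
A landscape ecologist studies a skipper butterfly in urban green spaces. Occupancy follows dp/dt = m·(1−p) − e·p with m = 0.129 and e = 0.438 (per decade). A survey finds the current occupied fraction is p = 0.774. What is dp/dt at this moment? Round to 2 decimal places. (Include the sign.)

Colonization term: m·(1−p) = 0.129×0.2260 = 0.02915.
Extinction term: e·p = 0.33901.
dp/dt = 0.02915 − 0.33901 = -0.30986.

-0.31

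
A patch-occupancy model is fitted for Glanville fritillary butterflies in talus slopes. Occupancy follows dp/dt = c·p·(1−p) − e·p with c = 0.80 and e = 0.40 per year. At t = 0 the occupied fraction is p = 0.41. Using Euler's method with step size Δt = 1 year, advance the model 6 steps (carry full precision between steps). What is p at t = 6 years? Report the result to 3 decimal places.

Update rule: p ← p + [c·p·(1−p) − e·p]·Δt with Δt = 1.
t = 1: p = 0.41000 + (+0.02952) = 0.43952
t = 2: p = 0.43952 + (+0.02127) = 0.46079
t = 3: p = 0.46079 + (+0.01446) = 0.47524
t = 4: p = 0.47524 + (+0.00941) = 0.48465
t = 5: p = 0.48465 + (+0.00595) = 0.49060
t = 6: p = 0.49060 + (+0.00369) = 0.49429

0.494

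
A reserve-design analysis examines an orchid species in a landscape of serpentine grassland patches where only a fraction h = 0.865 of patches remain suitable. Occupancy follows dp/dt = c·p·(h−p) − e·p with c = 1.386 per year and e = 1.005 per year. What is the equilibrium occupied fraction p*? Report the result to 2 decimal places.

Setting dp/dt = 0 and dividing by p* gives c·(h−p*) = e.
So p* = h − e/c = 0.865 − 1.005/1.386 = 0.865 − 0.7251 = 0.1399.

0.14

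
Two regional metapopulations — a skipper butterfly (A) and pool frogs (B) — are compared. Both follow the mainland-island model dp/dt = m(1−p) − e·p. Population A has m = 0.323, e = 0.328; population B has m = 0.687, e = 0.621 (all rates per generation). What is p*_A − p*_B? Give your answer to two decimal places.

A: p*_A = m/(m+e) = 0.323/0.6510 = 0.4962.
B: p*_B = 0.687/1.3080 = 0.5252.
p*_A − p*_B = 0.4962 − 0.5252 = -0.0291.

-0.03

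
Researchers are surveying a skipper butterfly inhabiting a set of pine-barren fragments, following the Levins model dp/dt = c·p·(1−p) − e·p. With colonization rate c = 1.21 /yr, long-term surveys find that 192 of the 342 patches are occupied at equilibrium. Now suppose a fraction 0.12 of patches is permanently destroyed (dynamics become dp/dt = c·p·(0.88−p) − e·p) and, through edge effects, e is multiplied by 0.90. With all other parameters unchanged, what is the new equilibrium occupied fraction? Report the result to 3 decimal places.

0.485

Observed p* = 192/342 = 0.56140.
Balance c(1−p*) = e gives e = 1.21×(1 − 0.56140) = 0.53071.
New p* = 0.88 − e/c = 0.88 − 0.47764/1.21000 = 0.48526.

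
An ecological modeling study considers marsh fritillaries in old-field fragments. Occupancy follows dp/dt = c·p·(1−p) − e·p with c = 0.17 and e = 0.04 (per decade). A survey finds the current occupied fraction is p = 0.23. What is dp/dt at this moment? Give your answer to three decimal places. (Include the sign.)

0.021

Colonization term: c·p·(1−p) = 0.17×0.23×0.7700 = 0.03011.
Extinction term: e·p = 0.00920.
dp/dt = 0.03011 − 0.00920 = 0.02091.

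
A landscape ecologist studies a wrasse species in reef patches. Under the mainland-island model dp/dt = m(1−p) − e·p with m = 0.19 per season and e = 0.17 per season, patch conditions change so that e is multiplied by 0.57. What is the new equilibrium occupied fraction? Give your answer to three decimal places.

0.662

Before: p* = 0.19/(0.19+0.17) = 0.5278.
After: m = 0.19, e = 0.0969; p* = 0.19/0.2869 = 0.6623.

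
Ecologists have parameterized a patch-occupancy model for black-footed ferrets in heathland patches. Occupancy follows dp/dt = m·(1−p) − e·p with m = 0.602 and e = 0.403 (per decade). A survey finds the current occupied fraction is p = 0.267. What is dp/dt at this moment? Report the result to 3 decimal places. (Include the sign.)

Colonization term: m·(1−p) = 0.602×0.7330 = 0.44127.
Extinction term: e·p = 0.10760.
dp/dt = 0.44127 − 0.10760 = 0.33366.

0.334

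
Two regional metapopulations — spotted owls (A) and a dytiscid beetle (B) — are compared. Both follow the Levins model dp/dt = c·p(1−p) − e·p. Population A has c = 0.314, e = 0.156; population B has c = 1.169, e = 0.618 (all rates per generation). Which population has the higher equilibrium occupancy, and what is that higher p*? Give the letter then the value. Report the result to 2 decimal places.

A: p*_A = 1 − 0.156/0.314 = 0.5032.
B: p*_B = 1 − 0.618/1.169 = 0.4713.
A is higher at 0.5032.

A, 0.50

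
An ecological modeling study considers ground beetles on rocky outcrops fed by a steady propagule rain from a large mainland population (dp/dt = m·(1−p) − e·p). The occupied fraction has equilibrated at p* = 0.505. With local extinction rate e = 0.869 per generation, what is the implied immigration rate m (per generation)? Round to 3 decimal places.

At equilibrium m(1−p*) = e·p*, so m = e·p*/(1−p*).
m = 0.869 × 0.505 / 0.4950 = 0.4388/0.4950 = 0.8866.

0.887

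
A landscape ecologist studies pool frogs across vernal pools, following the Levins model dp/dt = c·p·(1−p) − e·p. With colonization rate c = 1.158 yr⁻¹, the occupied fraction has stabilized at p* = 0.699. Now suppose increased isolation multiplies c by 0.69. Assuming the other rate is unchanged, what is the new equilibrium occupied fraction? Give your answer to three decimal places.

0.564

Balance c(1−p*) = e gives e = 1.158×(1 − 0.69900) = 0.34856.
New p* = 1 − e/c = 1 − 0.34856/0.79902 = 0.56377.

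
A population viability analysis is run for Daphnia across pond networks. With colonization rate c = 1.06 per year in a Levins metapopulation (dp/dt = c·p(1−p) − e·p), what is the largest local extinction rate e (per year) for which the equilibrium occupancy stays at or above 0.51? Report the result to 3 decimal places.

0.519

1 − e/c ≥ 0.51 ⇒ e ≤ c(1 − 0.51) = 1.06 × 0.4900.
e_max = 0.5194.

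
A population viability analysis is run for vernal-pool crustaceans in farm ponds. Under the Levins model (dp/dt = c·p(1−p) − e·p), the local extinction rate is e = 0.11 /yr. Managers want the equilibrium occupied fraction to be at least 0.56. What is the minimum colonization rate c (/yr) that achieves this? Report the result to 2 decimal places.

0.25

p* = 1 − e/c ≥ 0.56 requires e/c ≤ 0.4400, i.e. c ≥ e/0.4400.
c_min = 0.11/0.4400 = 0.2500.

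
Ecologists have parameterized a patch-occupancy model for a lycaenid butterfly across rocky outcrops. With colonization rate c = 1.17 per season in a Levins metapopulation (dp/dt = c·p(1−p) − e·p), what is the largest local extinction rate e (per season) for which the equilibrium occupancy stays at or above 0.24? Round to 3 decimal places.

0.889

1 − e/c ≥ 0.24 ⇒ e ≤ c(1 − 0.24) = 1.17 × 0.7600.
e_max = 0.8892.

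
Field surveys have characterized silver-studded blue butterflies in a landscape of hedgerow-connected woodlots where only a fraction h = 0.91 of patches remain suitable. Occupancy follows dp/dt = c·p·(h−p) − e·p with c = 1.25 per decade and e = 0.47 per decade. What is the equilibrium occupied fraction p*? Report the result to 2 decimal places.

0.53

Setting dp/dt = 0 and dividing by p* gives c·(h−p*) = e.
So p* = h − e/c = 0.91 − 0.47/1.25 = 0.91 − 0.3760 = 0.5340.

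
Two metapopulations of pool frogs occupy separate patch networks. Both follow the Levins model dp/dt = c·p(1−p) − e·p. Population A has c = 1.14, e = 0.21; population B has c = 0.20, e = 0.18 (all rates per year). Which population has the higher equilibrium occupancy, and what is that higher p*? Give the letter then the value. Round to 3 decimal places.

A, 0.816

A: p*_A = 1 − 0.21/1.14 = 0.8158.
B: p*_B = 1 − 0.18/0.20 = 0.1000.
A is higher at 0.8158.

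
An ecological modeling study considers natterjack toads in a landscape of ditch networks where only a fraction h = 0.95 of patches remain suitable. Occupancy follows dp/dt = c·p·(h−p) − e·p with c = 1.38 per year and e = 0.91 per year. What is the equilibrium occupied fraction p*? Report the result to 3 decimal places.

0.291

Setting dp/dt = 0 and dividing by p* gives c·(h−p*) = e.
So p* = h − e/c = 0.95 − 0.91/1.38 = 0.95 − 0.6594 = 0.2906.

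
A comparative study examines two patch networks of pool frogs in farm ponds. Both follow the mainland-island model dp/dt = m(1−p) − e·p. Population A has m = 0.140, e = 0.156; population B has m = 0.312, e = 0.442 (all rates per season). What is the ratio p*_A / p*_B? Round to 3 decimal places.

1.143

A: p*_A = m/(m+e) = 0.140/0.2960 = 0.4730.
B: p*_B = 0.312/0.7540 = 0.4138.
p*_A / p*_B = 0.4730/0.4138 = 1.1430.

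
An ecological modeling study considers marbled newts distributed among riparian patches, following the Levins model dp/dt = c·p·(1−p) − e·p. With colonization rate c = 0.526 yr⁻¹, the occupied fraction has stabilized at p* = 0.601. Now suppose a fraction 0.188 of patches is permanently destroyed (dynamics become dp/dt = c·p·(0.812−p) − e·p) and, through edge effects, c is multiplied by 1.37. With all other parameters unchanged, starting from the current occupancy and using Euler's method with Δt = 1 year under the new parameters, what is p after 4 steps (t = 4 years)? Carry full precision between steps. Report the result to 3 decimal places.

0.531

Balance c(1−p*) = e gives e = 0.526×(1 − 0.60100) = 0.20987.
Starting from p₀ = 0.60100; update p ← p + (dp/dt)·Δt with the new parameters.
step 1: Δp = -0.03475, p = 0.56625
step 2: Δp = -0.01856, p = 0.54769
step 3: Δp = -0.01063, p = 0.53706
step 4: Δp = -0.00631, p = 0.53075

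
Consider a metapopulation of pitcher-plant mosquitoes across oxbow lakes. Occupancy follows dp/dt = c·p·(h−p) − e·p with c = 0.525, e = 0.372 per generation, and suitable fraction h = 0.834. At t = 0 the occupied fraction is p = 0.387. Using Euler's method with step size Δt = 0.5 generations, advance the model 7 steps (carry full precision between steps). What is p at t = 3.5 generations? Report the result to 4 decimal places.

Update rule: p ← p + [c·p·(h−p) − e·p]·Δt with Δt = 0.5.
  1  |  dp/dt·Δt = -0.026572  |  p_1 = 0.360428
  2  |  dp/dt·Δt = -0.022234  |  p_2 = 0.338194
  3  |  dp/dt·Δt = -0.018888  |  p_3 = 0.319305
  4  |  dp/dt·Δt = -0.016250  |  p_4 = 0.303055
  5  |  dp/dt·Δt = -0.014131  |  p_5 = 0.288925
  6  |  dp/dt·Δt = -0.012400  |  p_6 = 0.276525
  7  |  dp/dt·Δt = -0.010968  |  p_7 = 0.265557

0.2656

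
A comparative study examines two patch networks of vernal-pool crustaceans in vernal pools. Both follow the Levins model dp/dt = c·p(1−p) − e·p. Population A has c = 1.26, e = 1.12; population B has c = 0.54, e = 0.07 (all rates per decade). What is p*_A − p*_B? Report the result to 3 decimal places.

A: p*_A = 1 − 1.12/1.26 = 0.1111.
B: p*_B = 1 − 0.07/0.54 = 0.8704.
p*_A − p*_B = 0.1111 − 0.8704 = -0.7593.

-0.759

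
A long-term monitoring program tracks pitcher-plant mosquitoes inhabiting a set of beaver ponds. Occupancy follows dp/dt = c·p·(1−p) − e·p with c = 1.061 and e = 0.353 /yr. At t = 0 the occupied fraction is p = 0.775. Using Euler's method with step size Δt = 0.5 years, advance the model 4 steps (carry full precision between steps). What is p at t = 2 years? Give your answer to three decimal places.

0.683

Update rule: p ← p + [c·p·(1−p) − e·p]·Δt with Δt = 0.5.
t = 0.5: p = 0.77500 + (-0.04428) = 0.73072
t = 1: p = 0.73072 + (-0.02459) = 0.70613
t = 1.5: p = 0.70613 + (-0.01455) = 0.69158
t = 2: p = 0.69158 + (-0.00891) = 0.68267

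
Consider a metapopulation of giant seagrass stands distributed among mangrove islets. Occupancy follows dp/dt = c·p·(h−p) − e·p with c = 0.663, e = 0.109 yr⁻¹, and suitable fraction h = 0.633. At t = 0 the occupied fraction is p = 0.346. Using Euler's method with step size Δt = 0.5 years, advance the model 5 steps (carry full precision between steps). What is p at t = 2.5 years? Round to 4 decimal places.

0.4051

Update rule: p ← p + [c·p·(h−p) − e·p]·Δt with Δt = 0.5.
t = 0.5: p = 0.34600 + (+0.01406) = 0.36006
t = 1: p = 0.36006 + (+0.01295) = 0.37302
t = 1.5: p = 0.37302 + (+0.01182) = 0.38484
t = 2: p = 0.38484 + (+0.01069) = 0.39552
t = 2.5: p = 0.39552 + (+0.00958) = 0.40510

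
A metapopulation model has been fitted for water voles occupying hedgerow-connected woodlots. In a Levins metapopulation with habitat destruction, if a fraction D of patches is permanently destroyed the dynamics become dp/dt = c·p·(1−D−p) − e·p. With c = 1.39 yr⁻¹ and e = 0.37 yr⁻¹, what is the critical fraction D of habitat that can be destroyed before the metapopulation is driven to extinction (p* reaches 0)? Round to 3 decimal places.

0.734

The nontrivial equilibrium is p* = (1−D) − e/c; extinction occurs when this hits zero.
So D_crit = 1 − e/c = 1 − 0.37/1.39 = 1 − 0.2662 = 0.7338.
This equals the undisturbed p*, a classic result of Lande's extension.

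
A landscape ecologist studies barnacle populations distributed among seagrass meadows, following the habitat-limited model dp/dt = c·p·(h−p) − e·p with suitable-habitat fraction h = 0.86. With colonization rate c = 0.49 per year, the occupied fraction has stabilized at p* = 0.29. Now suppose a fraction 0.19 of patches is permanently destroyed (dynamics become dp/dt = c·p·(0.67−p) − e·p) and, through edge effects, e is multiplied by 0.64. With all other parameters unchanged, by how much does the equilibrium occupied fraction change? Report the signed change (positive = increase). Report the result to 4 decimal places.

0.0152

Balance c(h−p*) = e gives e = 0.49×(0.86 − 0.29000) = 0.27930.
New p* = 0.67 − e/c = 0.67 − 0.17875/0.49000 = 0.30520.
Δp* = 0.30520 − 0.29000 = +0.01520.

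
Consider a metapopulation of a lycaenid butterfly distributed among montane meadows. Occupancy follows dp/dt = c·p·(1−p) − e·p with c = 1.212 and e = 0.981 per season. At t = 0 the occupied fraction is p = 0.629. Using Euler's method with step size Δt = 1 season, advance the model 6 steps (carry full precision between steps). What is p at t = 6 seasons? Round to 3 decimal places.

0.208

Update rule: p ← p + [c·p·(1−p) − e·p]·Δt with Δt = 1.
  1  |  dp/dt·Δt = -0.334218  |  p_1 = 0.294782
  2  |  dp/dt·Δt = -0.037224  |  p_2 = 0.257558
  3  |  dp/dt·Δt = -0.020904  |  p_3 = 0.236655
  4  |  dp/dt·Δt = -0.013211  |  p_4 = 0.223443
  5  |  dp/dt·Δt = -0.008896  |  p_5 = 0.214547
  6  |  dp/dt·Δt = -0.006229  |  p_6 = 0.208319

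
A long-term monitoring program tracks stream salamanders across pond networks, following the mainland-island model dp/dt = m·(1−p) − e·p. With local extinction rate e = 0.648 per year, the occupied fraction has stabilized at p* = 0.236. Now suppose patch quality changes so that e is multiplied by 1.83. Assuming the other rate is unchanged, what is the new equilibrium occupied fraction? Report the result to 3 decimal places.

Balance m(1−p*) = e·p* gives m = e·p*/(1−p*) = 0.648×0.23600/0.76400 = 0.20017.
New p* = m/(m+e) = 0.20017/(0.20017+1.18584) = 0.14442.

0.144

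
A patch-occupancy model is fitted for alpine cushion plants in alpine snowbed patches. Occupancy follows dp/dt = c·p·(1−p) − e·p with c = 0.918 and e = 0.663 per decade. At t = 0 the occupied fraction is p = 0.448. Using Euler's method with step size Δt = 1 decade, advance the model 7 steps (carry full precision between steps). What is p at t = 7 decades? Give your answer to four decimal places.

0.2897

Update rule: p ← p + [c·p·(1−p) − e·p]·Δt with Δt = 1.
step 1: Δp = -0.07001, p = 0.37799
step 2: Δp = -0.03477, p = 0.34322
step 3: Δp = -0.02062, p = 0.32260
step 4: Δp = -0.01327, p = 0.30933
step 5: Δp = -0.00896, p = 0.30037
step 6: Δp = -0.00623, p = 0.29414
step 7: Δp = -0.00442, p = 0.28972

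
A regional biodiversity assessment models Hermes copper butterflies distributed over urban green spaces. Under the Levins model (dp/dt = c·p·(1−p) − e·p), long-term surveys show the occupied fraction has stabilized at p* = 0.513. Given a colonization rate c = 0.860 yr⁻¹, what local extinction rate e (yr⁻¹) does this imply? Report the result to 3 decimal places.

At equilibrium c(1−p*) = e.
e = 0.860 × (1 − 0.513) = 0.860 × 0.4870 = 0.4188.

0.419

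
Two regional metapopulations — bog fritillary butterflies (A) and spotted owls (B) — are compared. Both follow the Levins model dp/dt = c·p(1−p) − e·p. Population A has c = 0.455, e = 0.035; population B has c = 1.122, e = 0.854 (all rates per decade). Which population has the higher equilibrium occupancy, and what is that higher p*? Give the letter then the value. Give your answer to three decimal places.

A, 0.923

A: p*_A = 1 − 0.035/0.455 = 0.9231.
B: p*_B = 1 − 0.854/1.122 = 0.2389.
A is higher at 0.9231.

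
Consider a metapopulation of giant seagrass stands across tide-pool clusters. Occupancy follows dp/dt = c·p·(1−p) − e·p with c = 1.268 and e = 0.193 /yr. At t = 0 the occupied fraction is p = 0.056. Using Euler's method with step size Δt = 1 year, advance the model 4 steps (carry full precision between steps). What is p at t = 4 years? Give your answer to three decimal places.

0.617

Update rule: p ← p + [c·p·(1−p) − e·p]·Δt with Δt = 1.
p: 0.05600 → 0.11222  (Δp = +0.05622)
p: 0.11222 → 0.21689  (Δp = +0.10467)
p: 0.21689 → 0.39041  (Δp = +0.17351)
p: 0.39041 → 0.61683  (Δp = +0.22642)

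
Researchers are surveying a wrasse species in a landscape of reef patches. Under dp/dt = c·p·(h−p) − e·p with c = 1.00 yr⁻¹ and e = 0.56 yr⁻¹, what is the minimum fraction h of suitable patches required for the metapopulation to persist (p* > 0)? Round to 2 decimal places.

0.56

p* = h − e/c is positive only when h > e/c.
h_min = e/c = 0.56/1.00 = 0.5600.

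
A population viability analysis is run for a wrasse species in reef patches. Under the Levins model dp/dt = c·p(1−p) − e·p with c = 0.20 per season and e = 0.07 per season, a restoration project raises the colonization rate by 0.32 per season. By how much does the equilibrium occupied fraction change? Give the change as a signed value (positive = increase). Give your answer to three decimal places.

0.215

Before: p* = 1 − 0.07/0.20 = 0.6500.
After the change, c = 0.52, e = 0.07, so p* = 1 − 0.07/0.52 = 0.8654.
Δp* = 0.8654 − 0.6500 = +0.2154.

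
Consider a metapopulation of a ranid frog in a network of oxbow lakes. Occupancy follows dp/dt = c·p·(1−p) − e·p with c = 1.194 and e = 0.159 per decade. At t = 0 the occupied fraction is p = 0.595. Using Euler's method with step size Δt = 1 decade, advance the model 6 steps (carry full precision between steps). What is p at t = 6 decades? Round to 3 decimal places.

Update rule: p ← p + [c·p·(1−p) − e·p]·Δt with Δt = 1.
p: 0.59500 → 0.78812  (Δp = +0.19312)
p: 0.78812 → 0.86219  (Δp = +0.07407)
p: 0.86219 → 0.86697  (Δp = +0.00478)
p: 0.86697 → 0.86683  (Δp = -0.00014)
p: 0.86683 → 0.86683  (Δp = +0.00000)
p: 0.86683 → 0.86683  (Δp = -0.00000)

0.867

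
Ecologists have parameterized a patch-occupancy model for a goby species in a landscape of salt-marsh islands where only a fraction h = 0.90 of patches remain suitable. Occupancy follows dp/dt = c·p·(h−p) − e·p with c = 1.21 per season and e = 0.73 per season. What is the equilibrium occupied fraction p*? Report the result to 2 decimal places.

Setting dp/dt = 0 and dividing by p* gives c·(h−p*) = e.
So p* = h − e/c = 0.90 − 0.73/1.21 = 0.90 − 0.6033 = 0.2967.

0.30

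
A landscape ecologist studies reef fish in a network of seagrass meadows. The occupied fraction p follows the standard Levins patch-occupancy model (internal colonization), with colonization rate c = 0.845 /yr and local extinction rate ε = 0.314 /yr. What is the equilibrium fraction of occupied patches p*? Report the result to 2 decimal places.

0.63

Setting dp/dt = 0 and dividing through by p* gives c·(1−p*) = ε.
So p* = 1 − ε/c = 1 − 0.314/0.845 = 1 − 0.3716 = 0.6284.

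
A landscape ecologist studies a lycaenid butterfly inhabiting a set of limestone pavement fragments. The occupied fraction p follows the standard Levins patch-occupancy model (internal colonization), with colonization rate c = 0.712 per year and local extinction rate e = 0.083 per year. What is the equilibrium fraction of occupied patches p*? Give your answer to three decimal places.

Setting dp/dt = 0 and dividing through by p* gives c·(1−p*) = e.
So p* = 1 − e/c = 1 − 0.083/0.712 = 1 − 0.1166 = 0.8834.

0.883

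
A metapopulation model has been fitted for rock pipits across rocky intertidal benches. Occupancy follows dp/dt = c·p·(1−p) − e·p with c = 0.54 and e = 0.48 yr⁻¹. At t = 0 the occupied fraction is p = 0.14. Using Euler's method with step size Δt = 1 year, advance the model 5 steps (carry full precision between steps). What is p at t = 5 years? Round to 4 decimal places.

Update rule: p ← p + [c·p·(1−p) − e·p]·Δt with Δt = 1.
  1  |  dp/dt·Δt = -0.002184  |  p_1 = 0.137816
  2  |  dp/dt·Δt = -0.001987  |  p_2 = 0.135829
  3  |  dp/dt·Δt = -0.001813  |  p_3 = 0.134016
  4  |  dp/dt·Δt = -0.001658  |  p_4 = 0.132358
  5  |  dp/dt·Δt = -0.001519  |  p_5 = 0.130839

0.1308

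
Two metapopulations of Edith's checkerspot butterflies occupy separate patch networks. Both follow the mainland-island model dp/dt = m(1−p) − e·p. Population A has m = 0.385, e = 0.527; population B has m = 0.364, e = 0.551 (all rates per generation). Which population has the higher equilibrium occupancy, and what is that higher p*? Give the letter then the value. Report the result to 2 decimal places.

A: p*_A = m/(m+e) = 0.385/0.9120 = 0.4221.
B: p*_B = 0.364/0.9150 = 0.3978.
A is higher at 0.4221.

A, 0.42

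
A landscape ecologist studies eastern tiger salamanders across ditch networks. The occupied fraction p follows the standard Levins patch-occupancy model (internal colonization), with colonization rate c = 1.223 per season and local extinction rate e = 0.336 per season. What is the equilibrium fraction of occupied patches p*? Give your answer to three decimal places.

Setting dp/dt = 0 and dividing through by p* gives c·(1−p*) = e.
So p* = 1 − e/c = 1 − 0.336/1.223 = 1 − 0.2747 = 0.7253.

0.725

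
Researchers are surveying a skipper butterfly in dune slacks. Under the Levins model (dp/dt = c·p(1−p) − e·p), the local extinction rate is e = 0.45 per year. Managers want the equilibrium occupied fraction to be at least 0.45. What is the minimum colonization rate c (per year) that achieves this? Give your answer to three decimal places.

0.818

p* = 1 − e/c ≥ 0.45 requires e/c ≤ 0.5500, i.e. c ≥ e/0.5500.
c_min = 0.45/0.5500 = 0.8182.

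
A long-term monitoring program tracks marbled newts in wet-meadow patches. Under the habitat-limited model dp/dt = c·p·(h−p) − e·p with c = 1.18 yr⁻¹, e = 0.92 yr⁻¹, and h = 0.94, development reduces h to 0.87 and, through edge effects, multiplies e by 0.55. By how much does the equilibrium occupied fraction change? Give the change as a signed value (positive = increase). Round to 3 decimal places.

0.281

Before: p* = h − e/c = 0.94 − 0.92/1.18 = 0.94 − 0.7797 = 0.1603.
After: c = 1.18, e = 0.506, h = 0.87; p* = 0.87 − 0.506/1.18 = 0.4412.
Δp* = 0.4412 − 0.1603 = +0.2808.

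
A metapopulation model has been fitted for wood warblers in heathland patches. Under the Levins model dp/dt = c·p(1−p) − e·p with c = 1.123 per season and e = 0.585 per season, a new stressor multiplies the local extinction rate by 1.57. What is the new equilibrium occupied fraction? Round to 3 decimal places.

0.182

Before: p* = 1 − 0.585/1.123 = 0.4791.
After the change, c = 1.123, e = 0.91845, so p* = 1 − 0.91845/1.123 = 0.1821.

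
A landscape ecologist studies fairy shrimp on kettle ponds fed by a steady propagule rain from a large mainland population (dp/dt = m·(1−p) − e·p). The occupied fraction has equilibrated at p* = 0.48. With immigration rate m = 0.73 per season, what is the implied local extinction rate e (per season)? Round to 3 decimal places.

At equilibrium m(1−p*) = e·p*, so e = m(1−p*)/p*.
e = 0.73 × 0.5200 / 0.48 = 0.7908.

0.791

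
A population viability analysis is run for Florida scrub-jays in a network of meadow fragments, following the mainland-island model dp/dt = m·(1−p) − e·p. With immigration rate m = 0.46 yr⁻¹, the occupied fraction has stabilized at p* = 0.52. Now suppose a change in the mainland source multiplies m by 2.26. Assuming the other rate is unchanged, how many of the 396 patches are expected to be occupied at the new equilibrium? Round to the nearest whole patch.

Balance m(1−p*) = e·p* gives e = m(1−p*)/p* = 0.46×0.48000/0.52000 = 0.42462.
New p* = m/(m+e) = 1.03960/(1.03960+0.42462) = 0.71000.
Expected occupied = 396 × 0.71000 = 281.16 ≈ 281.

281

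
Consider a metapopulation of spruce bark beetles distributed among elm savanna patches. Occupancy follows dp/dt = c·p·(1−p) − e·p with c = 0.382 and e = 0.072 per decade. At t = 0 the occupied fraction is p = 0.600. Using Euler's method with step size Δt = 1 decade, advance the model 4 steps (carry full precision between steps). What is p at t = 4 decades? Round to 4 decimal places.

Update rule: p ← p + [c·p·(1−p) − e·p]·Δt with Δt = 1.
  1  |  dp/dt·Δt = +0.048480  |  p_1 = 0.648480
  2  |  dp/dt·Δt = +0.040388  |  p_2 = 0.688868
  3  |  dp/dt·Δt = +0.032275  |  p_3 = 0.721143
  4  |  dp/dt·Δt = +0.024896  |  p_4 = 0.746039

0.7460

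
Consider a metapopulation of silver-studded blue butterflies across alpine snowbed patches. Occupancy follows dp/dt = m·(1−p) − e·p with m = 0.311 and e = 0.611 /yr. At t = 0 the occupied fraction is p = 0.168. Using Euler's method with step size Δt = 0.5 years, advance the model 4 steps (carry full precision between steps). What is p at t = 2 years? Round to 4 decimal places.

Update rule: p ← p + [m·(1−p) − e·p]·Δt with Δt = 0.5.
  1  |  dp/dt·Δt = +0.078052  |  p_1 = 0.246052
  2  |  dp/dt·Δt = +0.042070  |  p_2 = 0.288122
  3  |  dp/dt·Δt = +0.022676  |  p_3 = 0.310798
  4  |  dp/dt·Δt = +0.012222  |  p_4 = 0.323020

0.3230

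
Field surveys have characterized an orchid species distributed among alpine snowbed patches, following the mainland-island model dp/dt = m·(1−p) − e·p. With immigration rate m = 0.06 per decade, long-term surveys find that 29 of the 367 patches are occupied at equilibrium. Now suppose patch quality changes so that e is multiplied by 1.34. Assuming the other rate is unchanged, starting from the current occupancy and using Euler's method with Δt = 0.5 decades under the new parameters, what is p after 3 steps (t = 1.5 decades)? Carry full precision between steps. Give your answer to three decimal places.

0.063

Observed p* = 29/367 = 0.07902.
Balance m(1−p*) = e·p* gives e = m(1−p*)/p* = 0.06×0.92098/0.07902 = 0.69931.
Starting from p₀ = 0.07902; update p ← p + (dp/dt)·Δt with the new parameters.
p: 0.07902 → 0.06963  (Δp = -0.00939)
p: 0.06963 → 0.06491  (Δp = -0.00471)
p: 0.06491 → 0.06255  (Δp = -0.00236)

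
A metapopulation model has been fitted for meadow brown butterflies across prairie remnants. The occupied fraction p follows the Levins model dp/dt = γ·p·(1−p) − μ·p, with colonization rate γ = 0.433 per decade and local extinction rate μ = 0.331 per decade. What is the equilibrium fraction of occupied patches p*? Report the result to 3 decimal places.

At equilibrium, colonization balances extinction: γ·p*·(1−p*) = μ·p*.
So p* = 1 − μ/γ = 1 − 0.331/0.433 = 1 − 0.7644 = 0.2356.

0.236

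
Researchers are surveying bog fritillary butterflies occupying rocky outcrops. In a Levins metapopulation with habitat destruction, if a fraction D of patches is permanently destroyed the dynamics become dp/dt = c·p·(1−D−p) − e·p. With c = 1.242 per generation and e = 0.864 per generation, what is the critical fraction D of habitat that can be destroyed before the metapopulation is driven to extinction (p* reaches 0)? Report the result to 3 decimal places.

The nontrivial equilibrium is p* = (1−D) − e/c; extinction occurs when this hits zero.
So D_crit = 1 − e/c = 1 − 0.864/1.242 = 1 − 0.6957 = 0.3043.
Note this equals the original equilibrium occupancy — the Levins extinction-debt result.

0.304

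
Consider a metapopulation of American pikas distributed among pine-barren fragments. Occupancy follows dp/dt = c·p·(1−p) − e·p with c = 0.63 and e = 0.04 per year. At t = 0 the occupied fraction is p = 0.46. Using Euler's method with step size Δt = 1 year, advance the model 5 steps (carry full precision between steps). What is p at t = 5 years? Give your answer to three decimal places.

0.912

Update rule: p ← p + [c·p·(1−p) − e·p]·Δt with Δt = 1.
p: 0.46000 → 0.59809  (Δp = +0.13809)
p: 0.59809 → 0.72561  (Δp = +0.12751)
p: 0.72561 → 0.82202  (Δp = +0.09641)
p: 0.82202 → 0.88131  (Δp = +0.05929)
p: 0.88131 → 0.91196  (Δp = +0.03065)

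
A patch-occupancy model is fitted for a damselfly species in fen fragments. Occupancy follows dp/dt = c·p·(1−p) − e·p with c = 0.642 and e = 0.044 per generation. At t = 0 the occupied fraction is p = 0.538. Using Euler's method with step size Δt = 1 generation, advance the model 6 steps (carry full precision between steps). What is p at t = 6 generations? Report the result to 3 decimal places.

Update rule: p ← p + [c·p·(1−p) − e·p]·Δt with Δt = 1.
t = 1: p = 0.53800 + (+0.13590) = 0.67390
t = 2: p = 0.67390 + (+0.11143) = 0.78533
t = 3: p = 0.78533 + (+0.07368) = 0.85901
t = 4: p = 0.85901 + (+0.03996) = 0.89897
t = 5: p = 0.89897 + (+0.01875) = 0.91772
t = 6: p = 0.91772 + (+0.00810) = 0.92582

0.926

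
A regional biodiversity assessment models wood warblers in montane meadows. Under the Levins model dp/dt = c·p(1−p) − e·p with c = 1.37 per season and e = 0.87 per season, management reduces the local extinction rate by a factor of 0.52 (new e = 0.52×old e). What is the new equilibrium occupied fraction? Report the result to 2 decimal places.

0.67

Before: p* = 1 − 0.87/1.37 = 0.3650.
After the change, c = 1.37, e = 0.4524, so p* = 1 − 0.4524/1.37 = 0.6698.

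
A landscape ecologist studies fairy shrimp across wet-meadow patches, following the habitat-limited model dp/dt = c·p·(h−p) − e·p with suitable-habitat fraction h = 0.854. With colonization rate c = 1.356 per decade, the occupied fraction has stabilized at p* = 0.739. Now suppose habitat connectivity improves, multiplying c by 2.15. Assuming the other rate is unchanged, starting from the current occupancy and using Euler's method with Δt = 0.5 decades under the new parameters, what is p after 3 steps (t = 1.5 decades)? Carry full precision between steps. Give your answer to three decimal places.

0.801

Balance c(h−p*) = e gives e = 1.356×(0.854 − 0.73900) = 0.15594.
Starting from p₀ = 0.73900; update p ← p + (dp/dt)·Δt with the new parameters.
p: 0.73900 → 0.80526  (Δp = +0.06626)
p: 0.80526 → 0.79969  (Δp = -0.00558)
p: 0.79969 → 0.80065  (Δp = +0.00096)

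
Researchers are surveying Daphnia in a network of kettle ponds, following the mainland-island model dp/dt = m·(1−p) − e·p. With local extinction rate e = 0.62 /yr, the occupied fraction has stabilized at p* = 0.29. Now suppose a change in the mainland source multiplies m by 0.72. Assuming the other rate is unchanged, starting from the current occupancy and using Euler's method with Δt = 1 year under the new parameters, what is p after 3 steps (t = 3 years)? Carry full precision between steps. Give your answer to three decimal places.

0.228

Balance m(1−p*) = e·p* gives m = e·p*/(1−p*) = 0.62×0.29000/0.71000 = 0.25324.
Starting from p₀ = 0.29000; update p ← p + (dp/dt)·Δt with the new parameters.
p: 0.29000 → 0.23966  (Δp = -0.05034)
p: 0.23966 → 0.22970  (Δp = -0.00995)
p: 0.22970 → 0.22774  (Δp = -0.00197)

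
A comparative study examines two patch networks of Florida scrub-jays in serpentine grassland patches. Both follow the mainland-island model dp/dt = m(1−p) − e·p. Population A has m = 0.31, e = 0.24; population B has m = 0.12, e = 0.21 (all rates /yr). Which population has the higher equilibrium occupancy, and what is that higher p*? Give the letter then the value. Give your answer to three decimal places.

A: p*_A = m/(m+e) = 0.31/0.5500 = 0.5636.
B: p*_B = 0.12/0.3300 = 0.3636.
A is higher at 0.5636.

A, 0.564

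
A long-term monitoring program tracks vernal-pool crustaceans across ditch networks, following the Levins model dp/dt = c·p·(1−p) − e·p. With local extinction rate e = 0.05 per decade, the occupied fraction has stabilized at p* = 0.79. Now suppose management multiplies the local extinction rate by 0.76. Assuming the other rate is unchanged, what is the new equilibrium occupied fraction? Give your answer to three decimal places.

Balance c(1−p*) = e gives c = e/(1 − 0.79000) = 0.05/0.21000 = 0.23810.
New p* = 1 − e/c = 1 − 0.03800/0.23810 = 0.84040.

0.840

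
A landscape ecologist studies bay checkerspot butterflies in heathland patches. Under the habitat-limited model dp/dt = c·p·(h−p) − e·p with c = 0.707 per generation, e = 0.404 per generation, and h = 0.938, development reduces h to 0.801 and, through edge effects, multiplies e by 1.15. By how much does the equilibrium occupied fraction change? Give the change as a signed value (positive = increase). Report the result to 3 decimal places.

-0.223

Before: p* = h − e/c = 0.938 − 0.404/0.707 = 0.938 − 0.5714 = 0.3666.
After: c = 0.707, e = 0.4646, h = 0.801; p* = 0.801 − 0.4646/0.707 = 0.1439.
Δp* = 0.1439 − 0.3666 = -0.2227.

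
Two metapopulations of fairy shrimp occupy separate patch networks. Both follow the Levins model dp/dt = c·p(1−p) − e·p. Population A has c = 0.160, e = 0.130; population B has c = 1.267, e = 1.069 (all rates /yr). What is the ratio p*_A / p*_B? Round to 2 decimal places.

A: p*_A = 1 − 0.130/0.160 = 0.1875.
B: p*_B = 1 − 1.069/1.267 = 0.1563.
p*_A / p*_B = 0.1875/0.1563 = 1.1998.

1.20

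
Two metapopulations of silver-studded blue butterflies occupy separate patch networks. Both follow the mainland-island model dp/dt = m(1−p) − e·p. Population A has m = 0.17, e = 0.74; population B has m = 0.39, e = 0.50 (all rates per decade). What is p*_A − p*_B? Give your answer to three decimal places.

A: p*_A = m/(m+e) = 0.17/0.9100 = 0.1868.
B: p*_B = 0.39/0.8900 = 0.4382.
p*_A − p*_B = 0.1868 − 0.4382 = -0.2514.

-0.251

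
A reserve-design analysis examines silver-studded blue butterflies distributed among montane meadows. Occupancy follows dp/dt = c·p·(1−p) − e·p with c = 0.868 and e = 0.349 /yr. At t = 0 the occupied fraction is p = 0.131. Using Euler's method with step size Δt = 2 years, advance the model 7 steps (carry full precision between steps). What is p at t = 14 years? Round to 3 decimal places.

0.598

Update rule: p ← p + [c·p·(1−p) − e·p]·Δt with Δt = 2.
p: 0.13100 → 0.23719  (Δp = +0.10619)
p: 0.23719 → 0.38572  (Δp = +0.14854)
p: 0.38572 → 0.52782  (Δp = +0.14209)
p: 0.52782 → 0.59206  (Δp = +0.06424)
p: 0.59206 → 0.59809  (Δp = +0.00603)
p: 0.59809 → 0.59792  (Δp = -0.00017)
p: 0.59792 → 0.59793  (Δp = +0.00001)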